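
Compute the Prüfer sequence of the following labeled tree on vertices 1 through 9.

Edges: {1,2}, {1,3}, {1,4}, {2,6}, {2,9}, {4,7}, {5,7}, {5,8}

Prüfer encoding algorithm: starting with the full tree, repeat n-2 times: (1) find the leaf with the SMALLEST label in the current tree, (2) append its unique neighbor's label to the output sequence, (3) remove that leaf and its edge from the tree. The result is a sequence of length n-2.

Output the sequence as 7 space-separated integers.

Step 1: leaves = {3,6,8,9}. Remove smallest leaf 3, emit neighbor 1.
Step 2: leaves = {6,8,9}. Remove smallest leaf 6, emit neighbor 2.
Step 3: leaves = {8,9}. Remove smallest leaf 8, emit neighbor 5.
Step 4: leaves = {5,9}. Remove smallest leaf 5, emit neighbor 7.
Step 5: leaves = {7,9}. Remove smallest leaf 7, emit neighbor 4.
Step 6: leaves = {4,9}. Remove smallest leaf 4, emit neighbor 1.
Step 7: leaves = {1,9}. Remove smallest leaf 1, emit neighbor 2.
Done: 2 vertices remain (2, 9). Sequence = [1 2 5 7 4 1 2]

Answer: 1 2 5 7 4 1 2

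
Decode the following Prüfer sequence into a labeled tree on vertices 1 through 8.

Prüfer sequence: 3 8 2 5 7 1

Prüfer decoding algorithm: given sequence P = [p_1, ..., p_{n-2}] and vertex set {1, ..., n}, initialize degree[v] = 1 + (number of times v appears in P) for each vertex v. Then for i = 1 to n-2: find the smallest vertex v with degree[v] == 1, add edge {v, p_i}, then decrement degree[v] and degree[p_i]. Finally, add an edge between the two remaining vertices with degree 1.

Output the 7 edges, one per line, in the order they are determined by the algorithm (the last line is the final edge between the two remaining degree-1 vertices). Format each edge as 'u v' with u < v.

Answer: 3 4
3 8
2 6
2 5
5 7
1 7
1 8

Derivation:
Initial degrees: {1:2, 2:2, 3:2, 4:1, 5:2, 6:1, 7:2, 8:2}
Step 1: smallest deg-1 vertex = 4, p_1 = 3. Add edge {3,4}. Now deg[4]=0, deg[3]=1.
Step 2: smallest deg-1 vertex = 3, p_2 = 8. Add edge {3,8}. Now deg[3]=0, deg[8]=1.
Step 3: smallest deg-1 vertex = 6, p_3 = 2. Add edge {2,6}. Now deg[6]=0, deg[2]=1.
Step 4: smallest deg-1 vertex = 2, p_4 = 5. Add edge {2,5}. Now deg[2]=0, deg[5]=1.
Step 5: smallest deg-1 vertex = 5, p_5 = 7. Add edge {5,7}. Now deg[5]=0, deg[7]=1.
Step 6: smallest deg-1 vertex = 7, p_6 = 1. Add edge {1,7}. Now deg[7]=0, deg[1]=1.
Final: two remaining deg-1 vertices are 1, 8. Add edge {1,8}.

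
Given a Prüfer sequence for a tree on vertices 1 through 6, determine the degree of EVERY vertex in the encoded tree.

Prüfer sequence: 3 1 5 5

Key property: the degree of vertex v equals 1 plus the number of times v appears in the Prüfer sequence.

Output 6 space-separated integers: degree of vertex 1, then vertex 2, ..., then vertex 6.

p_1 = 3: count[3] becomes 1
p_2 = 1: count[1] becomes 1
p_3 = 5: count[5] becomes 1
p_4 = 5: count[5] becomes 2
Degrees (1 + count): deg[1]=1+1=2, deg[2]=1+0=1, deg[3]=1+1=2, deg[4]=1+0=1, deg[5]=1+2=3, deg[6]=1+0=1

Answer: 2 1 2 1 3 1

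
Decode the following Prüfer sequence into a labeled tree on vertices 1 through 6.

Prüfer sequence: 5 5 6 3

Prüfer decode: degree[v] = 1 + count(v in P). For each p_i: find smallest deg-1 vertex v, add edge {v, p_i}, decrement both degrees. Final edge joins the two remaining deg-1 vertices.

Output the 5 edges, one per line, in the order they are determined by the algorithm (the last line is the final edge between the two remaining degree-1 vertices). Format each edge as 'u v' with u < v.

Initial degrees: {1:1, 2:1, 3:2, 4:1, 5:3, 6:2}
Step 1: smallest deg-1 vertex = 1, p_1 = 5. Add edge {1,5}. Now deg[1]=0, deg[5]=2.
Step 2: smallest deg-1 vertex = 2, p_2 = 5. Add edge {2,5}. Now deg[2]=0, deg[5]=1.
Step 3: smallest deg-1 vertex = 4, p_3 = 6. Add edge {4,6}. Now deg[4]=0, deg[6]=1.
Step 4: smallest deg-1 vertex = 5, p_4 = 3. Add edge {3,5}. Now deg[5]=0, deg[3]=1.
Final: two remaining deg-1 vertices are 3, 6. Add edge {3,6}.

Answer: 1 5
2 5
4 6
3 5
3 6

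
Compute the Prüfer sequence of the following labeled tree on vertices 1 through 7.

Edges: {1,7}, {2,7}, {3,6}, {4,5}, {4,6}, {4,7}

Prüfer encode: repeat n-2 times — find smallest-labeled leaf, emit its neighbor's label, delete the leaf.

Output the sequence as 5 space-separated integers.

Answer: 7 7 6 4 4

Derivation:
Step 1: leaves = {1,2,3,5}. Remove smallest leaf 1, emit neighbor 7.
Step 2: leaves = {2,3,5}. Remove smallest leaf 2, emit neighbor 7.
Step 3: leaves = {3,5,7}. Remove smallest leaf 3, emit neighbor 6.
Step 4: leaves = {5,6,7}. Remove smallest leaf 5, emit neighbor 4.
Step 5: leaves = {6,7}. Remove smallest leaf 6, emit neighbor 4.
Done: 2 vertices remain (4, 7). Sequence = [7 7 6 4 4]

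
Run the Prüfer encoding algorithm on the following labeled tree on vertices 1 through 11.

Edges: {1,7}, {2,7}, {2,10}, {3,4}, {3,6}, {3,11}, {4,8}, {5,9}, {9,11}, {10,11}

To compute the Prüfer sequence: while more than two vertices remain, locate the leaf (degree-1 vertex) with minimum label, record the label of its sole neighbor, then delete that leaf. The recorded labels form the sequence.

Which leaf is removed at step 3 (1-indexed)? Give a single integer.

Step 1: current leaves = {1,5,6,8}. Remove leaf 1 (neighbor: 7).
Step 2: current leaves = {5,6,7,8}. Remove leaf 5 (neighbor: 9).
Step 3: current leaves = {6,7,8,9}. Remove leaf 6 (neighbor: 3).

Answer: 6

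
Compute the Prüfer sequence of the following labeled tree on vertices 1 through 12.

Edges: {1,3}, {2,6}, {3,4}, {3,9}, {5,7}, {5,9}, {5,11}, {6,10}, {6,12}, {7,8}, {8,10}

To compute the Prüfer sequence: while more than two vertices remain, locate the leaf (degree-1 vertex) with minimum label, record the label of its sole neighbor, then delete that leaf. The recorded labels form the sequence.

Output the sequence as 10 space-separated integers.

Step 1: leaves = {1,2,4,11,12}. Remove smallest leaf 1, emit neighbor 3.
Step 2: leaves = {2,4,11,12}. Remove smallest leaf 2, emit neighbor 6.
Step 3: leaves = {4,11,12}. Remove smallest leaf 4, emit neighbor 3.
Step 4: leaves = {3,11,12}. Remove smallest leaf 3, emit neighbor 9.
Step 5: leaves = {9,11,12}. Remove smallest leaf 9, emit neighbor 5.
Step 6: leaves = {11,12}. Remove smallest leaf 11, emit neighbor 5.
Step 7: leaves = {5,12}. Remove smallest leaf 5, emit neighbor 7.
Step 8: leaves = {7,12}. Remove smallest leaf 7, emit neighbor 8.
Step 9: leaves = {8,12}. Remove smallest leaf 8, emit neighbor 10.
Step 10: leaves = {10,12}. Remove smallest leaf 10, emit neighbor 6.
Done: 2 vertices remain (6, 12). Sequence = [3 6 3 9 5 5 7 8 10 6]

Answer: 3 6 3 9 5 5 7 8 10 6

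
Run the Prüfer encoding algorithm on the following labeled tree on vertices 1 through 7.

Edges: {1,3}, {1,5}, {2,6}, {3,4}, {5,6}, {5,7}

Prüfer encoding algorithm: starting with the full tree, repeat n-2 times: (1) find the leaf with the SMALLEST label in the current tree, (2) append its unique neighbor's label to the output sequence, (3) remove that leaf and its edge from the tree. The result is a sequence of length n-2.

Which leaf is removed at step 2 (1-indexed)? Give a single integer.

Answer: 4

Derivation:
Step 1: current leaves = {2,4,7}. Remove leaf 2 (neighbor: 6).
Step 2: current leaves = {4,6,7}. Remove leaf 4 (neighbor: 3).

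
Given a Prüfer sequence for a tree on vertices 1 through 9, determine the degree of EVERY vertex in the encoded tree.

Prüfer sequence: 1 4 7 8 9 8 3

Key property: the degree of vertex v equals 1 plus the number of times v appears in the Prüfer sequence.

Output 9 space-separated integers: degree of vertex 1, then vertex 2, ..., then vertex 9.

Answer: 2 1 2 2 1 1 2 3 2

Derivation:
p_1 = 1: count[1] becomes 1
p_2 = 4: count[4] becomes 1
p_3 = 7: count[7] becomes 1
p_4 = 8: count[8] becomes 1
p_5 = 9: count[9] becomes 1
p_6 = 8: count[8] becomes 2
p_7 = 3: count[3] becomes 1
Degrees (1 + count): deg[1]=1+1=2, deg[2]=1+0=1, deg[3]=1+1=2, deg[4]=1+1=2, deg[5]=1+0=1, deg[6]=1+0=1, deg[7]=1+1=2, deg[8]=1+2=3, deg[9]=1+1=2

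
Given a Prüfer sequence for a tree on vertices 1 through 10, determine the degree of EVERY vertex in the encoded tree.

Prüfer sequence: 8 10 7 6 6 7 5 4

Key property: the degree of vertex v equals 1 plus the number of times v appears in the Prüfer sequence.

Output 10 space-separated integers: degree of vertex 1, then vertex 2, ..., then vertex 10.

Answer: 1 1 1 2 2 3 3 2 1 2

Derivation:
p_1 = 8: count[8] becomes 1
p_2 = 10: count[10] becomes 1
p_3 = 7: count[7] becomes 1
p_4 = 6: count[6] becomes 1
p_5 = 6: count[6] becomes 2
p_6 = 7: count[7] becomes 2
p_7 = 5: count[5] becomes 1
p_8 = 4: count[4] becomes 1
Degrees (1 + count): deg[1]=1+0=1, deg[2]=1+0=1, deg[3]=1+0=1, deg[4]=1+1=2, deg[5]=1+1=2, deg[6]=1+2=3, deg[7]=1+2=3, deg[8]=1+1=2, deg[9]=1+0=1, deg[10]=1+1=2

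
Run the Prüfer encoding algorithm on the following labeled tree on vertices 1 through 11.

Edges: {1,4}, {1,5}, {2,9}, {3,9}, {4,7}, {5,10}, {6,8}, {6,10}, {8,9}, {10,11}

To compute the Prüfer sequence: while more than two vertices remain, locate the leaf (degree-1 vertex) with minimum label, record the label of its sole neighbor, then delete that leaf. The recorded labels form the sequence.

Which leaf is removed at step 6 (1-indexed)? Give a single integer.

Step 1: current leaves = {2,3,7,11}. Remove leaf 2 (neighbor: 9).
Step 2: current leaves = {3,7,11}. Remove leaf 3 (neighbor: 9).
Step 3: current leaves = {7,9,11}. Remove leaf 7 (neighbor: 4).
Step 4: current leaves = {4,9,11}. Remove leaf 4 (neighbor: 1).
Step 5: current leaves = {1,9,11}. Remove leaf 1 (neighbor: 5).
Step 6: current leaves = {5,9,11}. Remove leaf 5 (neighbor: 10).

Answer: 5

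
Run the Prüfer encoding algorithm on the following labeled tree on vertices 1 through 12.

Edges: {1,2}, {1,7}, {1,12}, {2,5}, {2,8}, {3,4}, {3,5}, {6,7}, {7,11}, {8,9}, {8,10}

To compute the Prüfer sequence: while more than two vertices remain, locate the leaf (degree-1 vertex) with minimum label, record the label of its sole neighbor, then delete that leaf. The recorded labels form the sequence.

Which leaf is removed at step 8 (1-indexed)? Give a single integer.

Step 1: current leaves = {4,6,9,10,11,12}. Remove leaf 4 (neighbor: 3).
Step 2: current leaves = {3,6,9,10,11,12}. Remove leaf 3 (neighbor: 5).
Step 3: current leaves = {5,6,9,10,11,12}. Remove leaf 5 (neighbor: 2).
Step 4: current leaves = {6,9,10,11,12}. Remove leaf 6 (neighbor: 7).
Step 5: current leaves = {9,10,11,12}. Remove leaf 9 (neighbor: 8).
Step 6: current leaves = {10,11,12}. Remove leaf 10 (neighbor: 8).
Step 7: current leaves = {8,11,12}. Remove leaf 8 (neighbor: 2).
Step 8: current leaves = {2,11,12}. Remove leaf 2 (neighbor: 1).

Answer: 2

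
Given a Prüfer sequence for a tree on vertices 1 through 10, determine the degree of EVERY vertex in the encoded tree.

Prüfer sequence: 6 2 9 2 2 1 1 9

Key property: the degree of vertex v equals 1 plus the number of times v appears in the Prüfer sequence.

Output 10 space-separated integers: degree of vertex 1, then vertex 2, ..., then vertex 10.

Answer: 3 4 1 1 1 2 1 1 3 1

Derivation:
p_1 = 6: count[6] becomes 1
p_2 = 2: count[2] becomes 1
p_3 = 9: count[9] becomes 1
p_4 = 2: count[2] becomes 2
p_5 = 2: count[2] becomes 3
p_6 = 1: count[1] becomes 1
p_7 = 1: count[1] becomes 2
p_8 = 9: count[9] becomes 2
Degrees (1 + count): deg[1]=1+2=3, deg[2]=1+3=4, deg[3]=1+0=1, deg[4]=1+0=1, deg[5]=1+0=1, deg[6]=1+1=2, deg[7]=1+0=1, deg[8]=1+0=1, deg[9]=1+2=3, deg[10]=1+0=1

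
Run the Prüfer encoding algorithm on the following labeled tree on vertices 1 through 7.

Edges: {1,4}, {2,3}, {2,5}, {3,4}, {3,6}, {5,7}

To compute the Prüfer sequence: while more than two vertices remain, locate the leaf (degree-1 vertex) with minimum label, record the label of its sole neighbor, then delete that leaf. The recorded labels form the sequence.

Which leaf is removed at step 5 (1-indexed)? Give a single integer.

Answer: 2

Derivation:
Step 1: current leaves = {1,6,7}. Remove leaf 1 (neighbor: 4).
Step 2: current leaves = {4,6,7}. Remove leaf 4 (neighbor: 3).
Step 3: current leaves = {6,7}. Remove leaf 6 (neighbor: 3).
Step 4: current leaves = {3,7}. Remove leaf 3 (neighbor: 2).
Step 5: current leaves = {2,7}. Remove leaf 2 (neighbor: 5).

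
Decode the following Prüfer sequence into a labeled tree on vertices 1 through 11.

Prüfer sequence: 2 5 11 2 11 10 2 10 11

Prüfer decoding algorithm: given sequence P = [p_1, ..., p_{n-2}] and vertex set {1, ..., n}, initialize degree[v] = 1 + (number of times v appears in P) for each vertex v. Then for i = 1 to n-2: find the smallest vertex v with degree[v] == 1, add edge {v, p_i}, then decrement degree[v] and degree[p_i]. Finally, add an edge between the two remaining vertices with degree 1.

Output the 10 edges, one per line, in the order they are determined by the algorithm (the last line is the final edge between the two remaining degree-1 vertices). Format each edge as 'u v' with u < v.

Answer: 1 2
3 5
4 11
2 5
6 11
7 10
2 8
2 10
9 11
10 11

Derivation:
Initial degrees: {1:1, 2:4, 3:1, 4:1, 5:2, 6:1, 7:1, 8:1, 9:1, 10:3, 11:4}
Step 1: smallest deg-1 vertex = 1, p_1 = 2. Add edge {1,2}. Now deg[1]=0, deg[2]=3.
Step 2: smallest deg-1 vertex = 3, p_2 = 5. Add edge {3,5}. Now deg[3]=0, deg[5]=1.
Step 3: smallest deg-1 vertex = 4, p_3 = 11. Add edge {4,11}. Now deg[4]=0, deg[11]=3.
Step 4: smallest deg-1 vertex = 5, p_4 = 2. Add edge {2,5}. Now deg[5]=0, deg[2]=2.
Step 5: smallest deg-1 vertex = 6, p_5 = 11. Add edge {6,11}. Now deg[6]=0, deg[11]=2.
Step 6: smallest deg-1 vertex = 7, p_6 = 10. Add edge {7,10}. Now deg[7]=0, deg[10]=2.
Step 7: smallest deg-1 vertex = 8, p_7 = 2. Add edge {2,8}. Now deg[8]=0, deg[2]=1.
Step 8: smallest deg-1 vertex = 2, p_8 = 10. Add edge {2,10}. Now deg[2]=0, deg[10]=1.
Step 9: smallest deg-1 vertex = 9, p_9 = 11. Add edge {9,11}. Now deg[9]=0, deg[11]=1.
Final: two remaining deg-1 vertices are 10, 11. Add edge {10,11}.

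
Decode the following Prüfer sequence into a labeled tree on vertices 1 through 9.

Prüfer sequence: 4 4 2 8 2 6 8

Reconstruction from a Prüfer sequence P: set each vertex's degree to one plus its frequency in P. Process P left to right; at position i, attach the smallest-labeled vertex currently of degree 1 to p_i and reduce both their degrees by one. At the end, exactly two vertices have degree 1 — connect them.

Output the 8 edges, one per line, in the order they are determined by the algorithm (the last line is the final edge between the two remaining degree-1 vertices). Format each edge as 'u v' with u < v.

Initial degrees: {1:1, 2:3, 3:1, 4:3, 5:1, 6:2, 7:1, 8:3, 9:1}
Step 1: smallest deg-1 vertex = 1, p_1 = 4. Add edge {1,4}. Now deg[1]=0, deg[4]=2.
Step 2: smallest deg-1 vertex = 3, p_2 = 4. Add edge {3,4}. Now deg[3]=0, deg[4]=1.
Step 3: smallest deg-1 vertex = 4, p_3 = 2. Add edge {2,4}. Now deg[4]=0, deg[2]=2.
Step 4: smallest deg-1 vertex = 5, p_4 = 8. Add edge {5,8}. Now deg[5]=0, deg[8]=2.
Step 5: smallest deg-1 vertex = 7, p_5 = 2. Add edge {2,7}. Now deg[7]=0, deg[2]=1.
Step 6: smallest deg-1 vertex = 2, p_6 = 6. Add edge {2,6}. Now deg[2]=0, deg[6]=1.
Step 7: smallest deg-1 vertex = 6, p_7 = 8. Add edge {6,8}. Now deg[6]=0, deg[8]=1.
Final: two remaining deg-1 vertices are 8, 9. Add edge {8,9}.

Answer: 1 4
3 4
2 4
5 8
2 7
2 6
6 8
8 9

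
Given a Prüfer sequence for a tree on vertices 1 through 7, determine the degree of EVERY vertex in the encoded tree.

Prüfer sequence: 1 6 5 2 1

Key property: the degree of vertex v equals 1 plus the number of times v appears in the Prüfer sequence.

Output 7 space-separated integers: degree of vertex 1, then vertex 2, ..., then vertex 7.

Answer: 3 2 1 1 2 2 1

Derivation:
p_1 = 1: count[1] becomes 1
p_2 = 6: count[6] becomes 1
p_3 = 5: count[5] becomes 1
p_4 = 2: count[2] becomes 1
p_5 = 1: count[1] becomes 2
Degrees (1 + count): deg[1]=1+2=3, deg[2]=1+1=2, deg[3]=1+0=1, deg[4]=1+0=1, deg[5]=1+1=2, deg[6]=1+1=2, deg[7]=1+0=1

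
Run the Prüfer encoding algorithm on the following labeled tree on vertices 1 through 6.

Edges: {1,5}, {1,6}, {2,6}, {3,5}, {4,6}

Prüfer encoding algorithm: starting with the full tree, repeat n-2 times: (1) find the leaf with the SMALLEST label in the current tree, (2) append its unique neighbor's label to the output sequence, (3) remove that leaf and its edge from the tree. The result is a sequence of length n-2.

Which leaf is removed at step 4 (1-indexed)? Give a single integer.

Step 1: current leaves = {2,3,4}. Remove leaf 2 (neighbor: 6).
Step 2: current leaves = {3,4}. Remove leaf 3 (neighbor: 5).
Step 3: current leaves = {4,5}. Remove leaf 4 (neighbor: 6).
Step 4: current leaves = {5,6}. Remove leaf 5 (neighbor: 1).

Answer: 5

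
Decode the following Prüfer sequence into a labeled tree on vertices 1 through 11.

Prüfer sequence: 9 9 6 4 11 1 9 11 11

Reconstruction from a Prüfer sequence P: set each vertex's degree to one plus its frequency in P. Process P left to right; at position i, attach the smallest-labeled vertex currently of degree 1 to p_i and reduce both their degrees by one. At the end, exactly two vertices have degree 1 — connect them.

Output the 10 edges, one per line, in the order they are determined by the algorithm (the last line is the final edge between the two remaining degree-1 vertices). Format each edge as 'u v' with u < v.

Initial degrees: {1:2, 2:1, 3:1, 4:2, 5:1, 6:2, 7:1, 8:1, 9:4, 10:1, 11:4}
Step 1: smallest deg-1 vertex = 2, p_1 = 9. Add edge {2,9}. Now deg[2]=0, deg[9]=3.
Step 2: smallest deg-1 vertex = 3, p_2 = 9. Add edge {3,9}. Now deg[3]=0, deg[9]=2.
Step 3: smallest deg-1 vertex = 5, p_3 = 6. Add edge {5,6}. Now deg[5]=0, deg[6]=1.
Step 4: smallest deg-1 vertex = 6, p_4 = 4. Add edge {4,6}. Now deg[6]=0, deg[4]=1.
Step 5: smallest deg-1 vertex = 4, p_5 = 11. Add edge {4,11}. Now deg[4]=0, deg[11]=3.
Step 6: smallest deg-1 vertex = 7, p_6 = 1. Add edge {1,7}. Now deg[7]=0, deg[1]=1.
Step 7: smallest deg-1 vertex = 1, p_7 = 9. Add edge {1,9}. Now deg[1]=0, deg[9]=1.
Step 8: smallest deg-1 vertex = 8, p_8 = 11. Add edge {8,11}. Now deg[8]=0, deg[11]=2.
Step 9: smallest deg-1 vertex = 9, p_9 = 11. Add edge {9,11}. Now deg[9]=0, deg[11]=1.
Final: two remaining deg-1 vertices are 10, 11. Add edge {10,11}.

Answer: 2 9
3 9
5 6
4 6
4 11
1 7
1 9
8 11
9 11
10 11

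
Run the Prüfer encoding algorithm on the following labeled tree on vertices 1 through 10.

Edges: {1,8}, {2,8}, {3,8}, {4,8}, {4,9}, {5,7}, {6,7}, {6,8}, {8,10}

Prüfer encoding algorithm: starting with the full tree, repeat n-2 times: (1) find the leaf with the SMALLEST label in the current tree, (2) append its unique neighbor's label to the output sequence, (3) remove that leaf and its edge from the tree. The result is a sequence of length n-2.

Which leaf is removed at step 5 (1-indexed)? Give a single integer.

Answer: 7

Derivation:
Step 1: current leaves = {1,2,3,5,9,10}. Remove leaf 1 (neighbor: 8).
Step 2: current leaves = {2,3,5,9,10}. Remove leaf 2 (neighbor: 8).
Step 3: current leaves = {3,5,9,10}. Remove leaf 3 (neighbor: 8).
Step 4: current leaves = {5,9,10}. Remove leaf 5 (neighbor: 7).
Step 5: current leaves = {7,9,10}. Remove leaf 7 (neighbor: 6).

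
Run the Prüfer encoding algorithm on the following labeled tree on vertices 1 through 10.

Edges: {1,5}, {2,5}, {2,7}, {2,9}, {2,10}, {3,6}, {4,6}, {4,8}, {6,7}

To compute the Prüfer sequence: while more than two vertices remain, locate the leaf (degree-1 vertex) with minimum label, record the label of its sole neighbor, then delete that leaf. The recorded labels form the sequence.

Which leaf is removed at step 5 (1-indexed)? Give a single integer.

Step 1: current leaves = {1,3,8,9,10}. Remove leaf 1 (neighbor: 5).
Step 2: current leaves = {3,5,8,9,10}. Remove leaf 3 (neighbor: 6).
Step 3: current leaves = {5,8,9,10}. Remove leaf 5 (neighbor: 2).
Step 4: current leaves = {8,9,10}. Remove leaf 8 (neighbor: 4).
Step 5: current leaves = {4,9,10}. Remove leaf 4 (neighbor: 6).

Answer: 4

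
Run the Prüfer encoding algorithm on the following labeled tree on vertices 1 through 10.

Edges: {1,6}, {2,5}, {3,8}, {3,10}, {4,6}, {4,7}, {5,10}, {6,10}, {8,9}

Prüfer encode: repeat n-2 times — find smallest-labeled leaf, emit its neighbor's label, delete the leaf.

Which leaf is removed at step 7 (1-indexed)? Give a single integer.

Step 1: current leaves = {1,2,7,9}. Remove leaf 1 (neighbor: 6).
Step 2: current leaves = {2,7,9}. Remove leaf 2 (neighbor: 5).
Step 3: current leaves = {5,7,9}. Remove leaf 5 (neighbor: 10).
Step 4: current leaves = {7,9}. Remove leaf 7 (neighbor: 4).
Step 5: current leaves = {4,9}. Remove leaf 4 (neighbor: 6).
Step 6: current leaves = {6,9}. Remove leaf 6 (neighbor: 10).
Step 7: current leaves = {9,10}. Remove leaf 9 (neighbor: 8).

Answer: 9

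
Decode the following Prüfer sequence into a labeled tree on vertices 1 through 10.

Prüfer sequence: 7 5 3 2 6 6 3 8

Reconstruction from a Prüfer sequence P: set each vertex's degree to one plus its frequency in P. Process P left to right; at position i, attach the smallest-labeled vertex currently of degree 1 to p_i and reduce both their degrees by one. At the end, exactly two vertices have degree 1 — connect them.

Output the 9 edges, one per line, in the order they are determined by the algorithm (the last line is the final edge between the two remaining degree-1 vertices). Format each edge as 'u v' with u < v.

Answer: 1 7
4 5
3 5
2 7
2 6
6 9
3 6
3 8
8 10

Derivation:
Initial degrees: {1:1, 2:2, 3:3, 4:1, 5:2, 6:3, 7:2, 8:2, 9:1, 10:1}
Step 1: smallest deg-1 vertex = 1, p_1 = 7. Add edge {1,7}. Now deg[1]=0, deg[7]=1.
Step 2: smallest deg-1 vertex = 4, p_2 = 5. Add edge {4,5}. Now deg[4]=0, deg[5]=1.
Step 3: smallest deg-1 vertex = 5, p_3 = 3. Add edge {3,5}. Now deg[5]=0, deg[3]=2.
Step 4: smallest deg-1 vertex = 7, p_4 = 2. Add edge {2,7}. Now deg[7]=0, deg[2]=1.
Step 5: smallest deg-1 vertex = 2, p_5 = 6. Add edge {2,6}. Now deg[2]=0, deg[6]=2.
Step 6: smallest deg-1 vertex = 9, p_6 = 6. Add edge {6,9}. Now deg[9]=0, deg[6]=1.
Step 7: smallest deg-1 vertex = 6, p_7 = 3. Add edge {3,6}. Now deg[6]=0, deg[3]=1.
Step 8: smallest deg-1 vertex = 3, p_8 = 8. Add edge {3,8}. Now deg[3]=0, deg[8]=1.
Final: two remaining deg-1 vertices are 8, 10. Add edge {8,10}.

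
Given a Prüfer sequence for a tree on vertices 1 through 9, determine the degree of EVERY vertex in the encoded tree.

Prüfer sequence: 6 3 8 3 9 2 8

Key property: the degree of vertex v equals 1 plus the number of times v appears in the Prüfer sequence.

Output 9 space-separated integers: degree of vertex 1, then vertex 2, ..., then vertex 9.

Answer: 1 2 3 1 1 2 1 3 2

Derivation:
p_1 = 6: count[6] becomes 1
p_2 = 3: count[3] becomes 1
p_3 = 8: count[8] becomes 1
p_4 = 3: count[3] becomes 2
p_5 = 9: count[9] becomes 1
p_6 = 2: count[2] becomes 1
p_7 = 8: count[8] becomes 2
Degrees (1 + count): deg[1]=1+0=1, deg[2]=1+1=2, deg[3]=1+2=3, deg[4]=1+0=1, deg[5]=1+0=1, deg[6]=1+1=2, deg[7]=1+0=1, deg[8]=1+2=3, deg[9]=1+1=2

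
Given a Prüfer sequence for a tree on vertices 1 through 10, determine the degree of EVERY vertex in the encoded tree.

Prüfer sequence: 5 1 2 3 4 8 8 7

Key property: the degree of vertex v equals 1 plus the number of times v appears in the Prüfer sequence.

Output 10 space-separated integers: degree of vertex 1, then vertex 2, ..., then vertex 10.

p_1 = 5: count[5] becomes 1
p_2 = 1: count[1] becomes 1
p_3 = 2: count[2] becomes 1
p_4 = 3: count[3] becomes 1
p_5 = 4: count[4] becomes 1
p_6 = 8: count[8] becomes 1
p_7 = 8: count[8] becomes 2
p_8 = 7: count[7] becomes 1
Degrees (1 + count): deg[1]=1+1=2, deg[2]=1+1=2, deg[3]=1+1=2, deg[4]=1+1=2, deg[5]=1+1=2, deg[6]=1+0=1, deg[7]=1+1=2, deg[8]=1+2=3, deg[9]=1+0=1, deg[10]=1+0=1

Answer: 2 2 2 2 2 1 2 3 1 1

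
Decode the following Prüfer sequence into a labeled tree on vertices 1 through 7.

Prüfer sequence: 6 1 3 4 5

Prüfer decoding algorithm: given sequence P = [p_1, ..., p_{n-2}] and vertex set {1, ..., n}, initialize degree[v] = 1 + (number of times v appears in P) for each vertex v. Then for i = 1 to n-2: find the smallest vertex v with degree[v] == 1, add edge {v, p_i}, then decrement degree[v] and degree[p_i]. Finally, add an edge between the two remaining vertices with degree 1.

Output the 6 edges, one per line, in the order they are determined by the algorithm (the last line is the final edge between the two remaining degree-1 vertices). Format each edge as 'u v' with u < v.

Initial degrees: {1:2, 2:1, 3:2, 4:2, 5:2, 6:2, 7:1}
Step 1: smallest deg-1 vertex = 2, p_1 = 6. Add edge {2,6}. Now deg[2]=0, deg[6]=1.
Step 2: smallest deg-1 vertex = 6, p_2 = 1. Add edge {1,6}. Now deg[6]=0, deg[1]=1.
Step 3: smallest deg-1 vertex = 1, p_3 = 3. Add edge {1,3}. Now deg[1]=0, deg[3]=1.
Step 4: smallest deg-1 vertex = 3, p_4 = 4. Add edge {3,4}. Now deg[3]=0, deg[4]=1.
Step 5: smallest deg-1 vertex = 4, p_5 = 5. Add edge {4,5}. Now deg[4]=0, deg[5]=1.
Final: two remaining deg-1 vertices are 5, 7. Add edge {5,7}.

Answer: 2 6
1 6
1 3
3 4
4 5
5 7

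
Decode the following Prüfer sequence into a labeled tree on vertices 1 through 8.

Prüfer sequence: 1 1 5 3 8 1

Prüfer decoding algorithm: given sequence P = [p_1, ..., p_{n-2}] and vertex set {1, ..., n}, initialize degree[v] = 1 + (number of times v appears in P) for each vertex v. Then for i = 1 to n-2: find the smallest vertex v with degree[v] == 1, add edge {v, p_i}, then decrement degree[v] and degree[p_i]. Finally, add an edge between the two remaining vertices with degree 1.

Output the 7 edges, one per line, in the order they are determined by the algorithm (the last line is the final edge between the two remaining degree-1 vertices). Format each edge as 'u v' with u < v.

Answer: 1 2
1 4
5 6
3 5
3 8
1 7
1 8

Derivation:
Initial degrees: {1:4, 2:1, 3:2, 4:1, 5:2, 6:1, 7:1, 8:2}
Step 1: smallest deg-1 vertex = 2, p_1 = 1. Add edge {1,2}. Now deg[2]=0, deg[1]=3.
Step 2: smallest deg-1 vertex = 4, p_2 = 1. Add edge {1,4}. Now deg[4]=0, deg[1]=2.
Step 3: smallest deg-1 vertex = 6, p_3 = 5. Add edge {5,6}. Now deg[6]=0, deg[5]=1.
Step 4: smallest deg-1 vertex = 5, p_4 = 3. Add edge {3,5}. Now deg[5]=0, deg[3]=1.
Step 5: smallest deg-1 vertex = 3, p_5 = 8. Add edge {3,8}. Now deg[3]=0, deg[8]=1.
Step 6: smallest deg-1 vertex = 7, p_6 = 1. Add edge {1,7}. Now deg[7]=0, deg[1]=1.
Final: two remaining deg-1 vertices are 1, 8. Add edge {1,8}.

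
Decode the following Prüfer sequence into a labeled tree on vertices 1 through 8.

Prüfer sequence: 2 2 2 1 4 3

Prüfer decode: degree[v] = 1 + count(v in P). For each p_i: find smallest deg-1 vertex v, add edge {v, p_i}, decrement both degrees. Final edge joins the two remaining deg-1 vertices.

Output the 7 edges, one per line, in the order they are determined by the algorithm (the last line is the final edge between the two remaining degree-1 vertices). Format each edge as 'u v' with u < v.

Initial degrees: {1:2, 2:4, 3:2, 4:2, 5:1, 6:1, 7:1, 8:1}
Step 1: smallest deg-1 vertex = 5, p_1 = 2. Add edge {2,5}. Now deg[5]=0, deg[2]=3.
Step 2: smallest deg-1 vertex = 6, p_2 = 2. Add edge {2,6}. Now deg[6]=0, deg[2]=2.
Step 3: smallest deg-1 vertex = 7, p_3 = 2. Add edge {2,7}. Now deg[7]=0, deg[2]=1.
Step 4: smallest deg-1 vertex = 2, p_4 = 1. Add edge {1,2}. Now deg[2]=0, deg[1]=1.
Step 5: smallest deg-1 vertex = 1, p_5 = 4. Add edge {1,4}. Now deg[1]=0, deg[4]=1.
Step 6: smallest deg-1 vertex = 4, p_6 = 3. Add edge {3,4}. Now deg[4]=0, deg[3]=1.
Final: two remaining deg-1 vertices are 3, 8. Add edge {3,8}.

Answer: 2 5
2 6
2 7
1 2
1 4
3 4
3 8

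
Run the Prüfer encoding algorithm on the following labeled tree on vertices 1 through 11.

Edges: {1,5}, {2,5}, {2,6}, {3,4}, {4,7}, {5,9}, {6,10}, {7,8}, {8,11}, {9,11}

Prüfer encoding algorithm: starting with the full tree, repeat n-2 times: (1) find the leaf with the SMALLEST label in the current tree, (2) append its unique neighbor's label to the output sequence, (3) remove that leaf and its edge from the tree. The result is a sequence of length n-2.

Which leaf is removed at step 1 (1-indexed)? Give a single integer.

Step 1: current leaves = {1,3,10}. Remove leaf 1 (neighbor: 5).

Answer: 1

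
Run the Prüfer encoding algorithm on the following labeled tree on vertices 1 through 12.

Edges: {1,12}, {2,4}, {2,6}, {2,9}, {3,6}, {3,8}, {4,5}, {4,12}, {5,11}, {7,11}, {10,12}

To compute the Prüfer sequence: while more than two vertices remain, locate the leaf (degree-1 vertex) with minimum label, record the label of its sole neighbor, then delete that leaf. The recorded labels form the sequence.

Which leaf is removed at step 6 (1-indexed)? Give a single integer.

Step 1: current leaves = {1,7,8,9,10}. Remove leaf 1 (neighbor: 12).
Step 2: current leaves = {7,8,9,10}. Remove leaf 7 (neighbor: 11).
Step 3: current leaves = {8,9,10,11}. Remove leaf 8 (neighbor: 3).
Step 4: current leaves = {3,9,10,11}. Remove leaf 3 (neighbor: 6).
Step 5: current leaves = {6,9,10,11}. Remove leaf 6 (neighbor: 2).
Step 6: current leaves = {9,10,11}. Remove leaf 9 (neighbor: 2).

Answer: 9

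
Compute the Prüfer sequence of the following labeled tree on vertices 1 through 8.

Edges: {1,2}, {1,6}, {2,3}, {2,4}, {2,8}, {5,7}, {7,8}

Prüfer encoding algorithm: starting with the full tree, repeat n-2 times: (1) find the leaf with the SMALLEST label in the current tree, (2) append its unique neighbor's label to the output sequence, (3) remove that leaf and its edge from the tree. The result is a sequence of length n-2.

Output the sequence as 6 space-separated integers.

Step 1: leaves = {3,4,5,6}. Remove smallest leaf 3, emit neighbor 2.
Step 2: leaves = {4,5,6}. Remove smallest leaf 4, emit neighbor 2.
Step 3: leaves = {5,6}. Remove smallest leaf 5, emit neighbor 7.
Step 4: leaves = {6,7}. Remove smallest leaf 6, emit neighbor 1.
Step 5: leaves = {1,7}. Remove smallest leaf 1, emit neighbor 2.
Step 6: leaves = {2,7}. Remove smallest leaf 2, emit neighbor 8.
Done: 2 vertices remain (7, 8). Sequence = [2 2 7 1 2 8]

Answer: 2 2 7 1 2 8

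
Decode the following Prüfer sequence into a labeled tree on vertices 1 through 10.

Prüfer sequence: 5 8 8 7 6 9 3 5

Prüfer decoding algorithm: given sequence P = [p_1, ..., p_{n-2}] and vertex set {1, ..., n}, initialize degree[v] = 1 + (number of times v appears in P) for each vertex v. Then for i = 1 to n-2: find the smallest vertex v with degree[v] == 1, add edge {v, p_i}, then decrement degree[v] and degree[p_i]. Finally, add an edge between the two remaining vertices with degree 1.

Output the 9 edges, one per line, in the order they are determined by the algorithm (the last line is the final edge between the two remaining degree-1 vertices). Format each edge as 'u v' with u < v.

Initial degrees: {1:1, 2:1, 3:2, 4:1, 5:3, 6:2, 7:2, 8:3, 9:2, 10:1}
Step 1: smallest deg-1 vertex = 1, p_1 = 5. Add edge {1,5}. Now deg[1]=0, deg[5]=2.
Step 2: smallest deg-1 vertex = 2, p_2 = 8. Add edge {2,8}. Now deg[2]=0, deg[8]=2.
Step 3: smallest deg-1 vertex = 4, p_3 = 8. Add edge {4,8}. Now deg[4]=0, deg[8]=1.
Step 4: smallest deg-1 vertex = 8, p_4 = 7. Add edge {7,8}. Now deg[8]=0, deg[7]=1.
Step 5: smallest deg-1 vertex = 7, p_5 = 6. Add edge {6,7}. Now deg[7]=0, deg[6]=1.
Step 6: smallest deg-1 vertex = 6, p_6 = 9. Add edge {6,9}. Now deg[6]=0, deg[9]=1.
Step 7: smallest deg-1 vertex = 9, p_7 = 3. Add edge {3,9}. Now deg[9]=0, deg[3]=1.
Step 8: smallest deg-1 vertex = 3, p_8 = 5. Add edge {3,5}. Now deg[3]=0, deg[5]=1.
Final: two remaining deg-1 vertices are 5, 10. Add edge {5,10}.

Answer: 1 5
2 8
4 8
7 8
6 7
6 9
3 9
3 5
5 10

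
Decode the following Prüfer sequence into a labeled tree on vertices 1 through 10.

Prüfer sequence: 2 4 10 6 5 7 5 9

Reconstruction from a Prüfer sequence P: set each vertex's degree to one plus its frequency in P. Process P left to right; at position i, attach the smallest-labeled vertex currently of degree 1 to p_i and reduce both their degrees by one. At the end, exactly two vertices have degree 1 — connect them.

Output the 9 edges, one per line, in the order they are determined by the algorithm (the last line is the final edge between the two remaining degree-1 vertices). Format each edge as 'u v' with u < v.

Initial degrees: {1:1, 2:2, 3:1, 4:2, 5:3, 6:2, 7:2, 8:1, 9:2, 10:2}
Step 1: smallest deg-1 vertex = 1, p_1 = 2. Add edge {1,2}. Now deg[1]=0, deg[2]=1.
Step 2: smallest deg-1 vertex = 2, p_2 = 4. Add edge {2,4}. Now deg[2]=0, deg[4]=1.
Step 3: smallest deg-1 vertex = 3, p_3 = 10. Add edge {3,10}. Now deg[3]=0, deg[10]=1.
Step 4: smallest deg-1 vertex = 4, p_4 = 6. Add edge {4,6}. Now deg[4]=0, deg[6]=1.
Step 5: smallest deg-1 vertex = 6, p_5 = 5. Add edge {5,6}. Now deg[6]=0, deg[5]=2.
Step 6: smallest deg-1 vertex = 8, p_6 = 7. Add edge {7,8}. Now deg[8]=0, deg[7]=1.
Step 7: smallest deg-1 vertex = 7, p_7 = 5. Add edge {5,7}. Now deg[7]=0, deg[5]=1.
Step 8: smallest deg-1 vertex = 5, p_8 = 9. Add edge {5,9}. Now deg[5]=0, deg[9]=1.
Final: two remaining deg-1 vertices are 9, 10. Add edge {9,10}.

Answer: 1 2
2 4
3 10
4 6
5 6
7 8
5 7
5 9
9 10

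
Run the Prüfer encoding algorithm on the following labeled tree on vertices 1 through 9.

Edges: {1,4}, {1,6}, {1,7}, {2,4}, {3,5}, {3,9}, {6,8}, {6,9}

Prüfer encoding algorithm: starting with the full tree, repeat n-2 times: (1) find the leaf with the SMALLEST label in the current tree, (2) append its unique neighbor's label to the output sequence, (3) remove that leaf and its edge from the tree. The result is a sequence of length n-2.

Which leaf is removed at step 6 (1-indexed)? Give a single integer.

Answer: 1

Derivation:
Step 1: current leaves = {2,5,7,8}. Remove leaf 2 (neighbor: 4).
Step 2: current leaves = {4,5,7,8}. Remove leaf 4 (neighbor: 1).
Step 3: current leaves = {5,7,8}. Remove leaf 5 (neighbor: 3).
Step 4: current leaves = {3,7,8}. Remove leaf 3 (neighbor: 9).
Step 5: current leaves = {7,8,9}. Remove leaf 7 (neighbor: 1).
Step 6: current leaves = {1,8,9}. Remove leaf 1 (neighbor: 6).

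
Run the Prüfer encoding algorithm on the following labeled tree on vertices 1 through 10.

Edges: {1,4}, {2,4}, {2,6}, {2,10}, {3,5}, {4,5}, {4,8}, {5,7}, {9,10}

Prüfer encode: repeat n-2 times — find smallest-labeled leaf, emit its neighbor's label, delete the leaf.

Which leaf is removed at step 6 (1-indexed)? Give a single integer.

Answer: 8

Derivation:
Step 1: current leaves = {1,3,6,7,8,9}. Remove leaf 1 (neighbor: 4).
Step 2: current leaves = {3,6,7,8,9}. Remove leaf 3 (neighbor: 5).
Step 3: current leaves = {6,7,8,9}. Remove leaf 6 (neighbor: 2).
Step 4: current leaves = {7,8,9}. Remove leaf 7 (neighbor: 5).
Step 5: current leaves = {5,8,9}. Remove leaf 5 (neighbor: 4).
Step 6: current leaves = {8,9}. Remove leaf 8 (neighbor: 4).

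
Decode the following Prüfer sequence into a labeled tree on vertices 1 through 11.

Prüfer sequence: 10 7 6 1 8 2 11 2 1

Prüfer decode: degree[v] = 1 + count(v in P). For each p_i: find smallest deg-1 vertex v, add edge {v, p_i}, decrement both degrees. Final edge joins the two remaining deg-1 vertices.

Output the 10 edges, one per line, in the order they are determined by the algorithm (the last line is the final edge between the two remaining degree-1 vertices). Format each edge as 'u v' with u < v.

Initial degrees: {1:3, 2:3, 3:1, 4:1, 5:1, 6:2, 7:2, 8:2, 9:1, 10:2, 11:2}
Step 1: smallest deg-1 vertex = 3, p_1 = 10. Add edge {3,10}. Now deg[3]=0, deg[10]=1.
Step 2: smallest deg-1 vertex = 4, p_2 = 7. Add edge {4,7}. Now deg[4]=0, deg[7]=1.
Step 3: smallest deg-1 vertex = 5, p_3 = 6. Add edge {5,6}. Now deg[5]=0, deg[6]=1.
Step 4: smallest deg-1 vertex = 6, p_4 = 1. Add edge {1,6}. Now deg[6]=0, deg[1]=2.
Step 5: smallest deg-1 vertex = 7, p_5 = 8. Add edge {7,8}. Now deg[7]=0, deg[8]=1.
Step 6: smallest deg-1 vertex = 8, p_6 = 2. Add edge {2,8}. Now deg[8]=0, deg[2]=2.
Step 7: smallest deg-1 vertex = 9, p_7 = 11. Add edge {9,11}. Now deg[9]=0, deg[11]=1.
Step 8: smallest deg-1 vertex = 10, p_8 = 2. Add edge {2,10}. Now deg[10]=0, deg[2]=1.
Step 9: smallest deg-1 vertex = 2, p_9 = 1. Add edge {1,2}. Now deg[2]=0, deg[1]=1.
Final: two remaining deg-1 vertices are 1, 11. Add edge {1,11}.

Answer: 3 10
4 7
5 6
1 6
7 8
2 8
9 11
2 10
1 2
1 11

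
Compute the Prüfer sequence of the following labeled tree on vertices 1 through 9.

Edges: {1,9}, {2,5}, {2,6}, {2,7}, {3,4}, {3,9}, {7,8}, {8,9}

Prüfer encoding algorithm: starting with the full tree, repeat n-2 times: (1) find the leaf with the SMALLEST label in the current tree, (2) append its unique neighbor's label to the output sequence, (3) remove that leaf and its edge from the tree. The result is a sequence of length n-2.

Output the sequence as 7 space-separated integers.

Answer: 9 3 9 2 2 7 8

Derivation:
Step 1: leaves = {1,4,5,6}. Remove smallest leaf 1, emit neighbor 9.
Step 2: leaves = {4,5,6}. Remove smallest leaf 4, emit neighbor 3.
Step 3: leaves = {3,5,6}. Remove smallest leaf 3, emit neighbor 9.
Step 4: leaves = {5,6,9}. Remove smallest leaf 5, emit neighbor 2.
Step 5: leaves = {6,9}. Remove smallest leaf 6, emit neighbor 2.
Step 6: leaves = {2,9}. Remove smallest leaf 2, emit neighbor 7.
Step 7: leaves = {7,9}. Remove smallest leaf 7, emit neighbor 8.
Done: 2 vertices remain (8, 9). Sequence = [9 3 9 2 2 7 8]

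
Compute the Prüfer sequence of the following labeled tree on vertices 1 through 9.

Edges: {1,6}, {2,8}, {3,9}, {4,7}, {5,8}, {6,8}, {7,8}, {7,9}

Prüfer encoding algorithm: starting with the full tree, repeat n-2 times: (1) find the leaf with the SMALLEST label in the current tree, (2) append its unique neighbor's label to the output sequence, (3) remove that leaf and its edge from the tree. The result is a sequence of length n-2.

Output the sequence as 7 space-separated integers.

Step 1: leaves = {1,2,3,4,5}. Remove smallest leaf 1, emit neighbor 6.
Step 2: leaves = {2,3,4,5,6}. Remove smallest leaf 2, emit neighbor 8.
Step 3: leaves = {3,4,5,6}. Remove smallest leaf 3, emit neighbor 9.
Step 4: leaves = {4,5,6,9}. Remove smallest leaf 4, emit neighbor 7.
Step 5: leaves = {5,6,9}. Remove smallest leaf 5, emit neighbor 8.
Step 6: leaves = {6,9}. Remove smallest leaf 6, emit neighbor 8.
Step 7: leaves = {8,9}. Remove smallest leaf 8, emit neighbor 7.
Done: 2 vertices remain (7, 9). Sequence = [6 8 9 7 8 8 7]

Answer: 6 8 9 7 8 8 7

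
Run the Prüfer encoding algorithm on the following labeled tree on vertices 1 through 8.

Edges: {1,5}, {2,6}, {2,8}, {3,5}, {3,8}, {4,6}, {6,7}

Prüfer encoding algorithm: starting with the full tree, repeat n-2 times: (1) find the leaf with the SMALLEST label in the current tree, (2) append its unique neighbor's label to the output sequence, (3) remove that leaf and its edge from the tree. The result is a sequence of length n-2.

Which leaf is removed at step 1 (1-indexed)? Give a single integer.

Answer: 1

Derivation:
Step 1: current leaves = {1,4,7}. Remove leaf 1 (neighbor: 5).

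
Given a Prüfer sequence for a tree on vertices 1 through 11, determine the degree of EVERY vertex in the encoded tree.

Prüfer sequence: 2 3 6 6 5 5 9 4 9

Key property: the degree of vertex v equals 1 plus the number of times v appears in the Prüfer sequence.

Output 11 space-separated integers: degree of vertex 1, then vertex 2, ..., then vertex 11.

p_1 = 2: count[2] becomes 1
p_2 = 3: count[3] becomes 1
p_3 = 6: count[6] becomes 1
p_4 = 6: count[6] becomes 2
p_5 = 5: count[5] becomes 1
p_6 = 5: count[5] becomes 2
p_7 = 9: count[9] becomes 1
p_8 = 4: count[4] becomes 1
p_9 = 9: count[9] becomes 2
Degrees (1 + count): deg[1]=1+0=1, deg[2]=1+1=2, deg[3]=1+1=2, deg[4]=1+1=2, deg[5]=1+2=3, deg[6]=1+2=3, deg[7]=1+0=1, deg[8]=1+0=1, deg[9]=1+2=3, deg[10]=1+0=1, deg[11]=1+0=1

Answer: 1 2 2 2 3 3 1 1 3 1 1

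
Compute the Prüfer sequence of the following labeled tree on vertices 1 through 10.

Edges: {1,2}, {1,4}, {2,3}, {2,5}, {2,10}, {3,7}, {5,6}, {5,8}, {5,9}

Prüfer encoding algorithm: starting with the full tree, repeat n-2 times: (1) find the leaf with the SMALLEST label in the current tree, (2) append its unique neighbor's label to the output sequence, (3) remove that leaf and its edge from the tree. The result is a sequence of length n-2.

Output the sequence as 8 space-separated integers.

Step 1: leaves = {4,6,7,8,9,10}. Remove smallest leaf 4, emit neighbor 1.
Step 2: leaves = {1,6,7,8,9,10}. Remove smallest leaf 1, emit neighbor 2.
Step 3: leaves = {6,7,8,9,10}. Remove smallest leaf 6, emit neighbor 5.
Step 4: leaves = {7,8,9,10}. Remove smallest leaf 7, emit neighbor 3.
Step 5: leaves = {3,8,9,10}. Remove smallest leaf 3, emit neighbor 2.
Step 6: leaves = {8,9,10}. Remove smallest leaf 8, emit neighbor 5.
Step 7: leaves = {9,10}. Remove smallest leaf 9, emit neighbor 5.
Step 8: leaves = {5,10}. Remove smallest leaf 5, emit neighbor 2.
Done: 2 vertices remain (2, 10). Sequence = [1 2 5 3 2 5 5 2]

Answer: 1 2 5 3 2 5 5 2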